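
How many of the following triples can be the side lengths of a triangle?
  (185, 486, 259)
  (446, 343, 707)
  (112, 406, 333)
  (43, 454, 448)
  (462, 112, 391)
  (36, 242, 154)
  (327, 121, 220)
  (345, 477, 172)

6

(185,259,486): 185+259 ≤ 486 → not valid
(343,446,707): 343+446 > 707 → valid
(112,333,406): 112+333 > 406 → valid
(43,448,454): 43+448 > 454 → valid
(112,391,462): 112+391 > 462 → valid
(36,154,242): 36+154 ≤ 242 → not valid
(121,220,327): 121+220 > 327 → valid
(172,345,477): 172+345 > 477 → valid
6 of the 8 triples form a triangle.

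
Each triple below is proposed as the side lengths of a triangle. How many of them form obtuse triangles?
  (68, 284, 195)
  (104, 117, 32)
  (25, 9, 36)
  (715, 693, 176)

(68,284,195): 68+195 ≤ 284, not a triangle
(104,117,32): 32²+104² = 11840 < 13689 = 117² → obtuse
(25,9,36): 9+25 ≤ 36, not a triangle
(715,693,176): 176²+693² = 511225 = 715² → right
1 of the 4 is obtuse.

1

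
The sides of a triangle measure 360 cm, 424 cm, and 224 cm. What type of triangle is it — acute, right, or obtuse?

right

Compare the square of the longest side to the sum of squares of the other two: 224² + 360² = 179776 = 424².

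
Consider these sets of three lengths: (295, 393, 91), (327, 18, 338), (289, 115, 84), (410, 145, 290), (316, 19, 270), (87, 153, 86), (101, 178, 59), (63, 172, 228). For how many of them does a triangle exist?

(91,295,393): 91+295 ≤ 393 → not valid
(18,327,338): 18+327 > 338 → valid
(84,115,289): 84+115 ≤ 289 → not valid
(145,290,410): 145+290 > 410 → valid
(19,270,316): 19+270 ≤ 316 → not valid
(86,87,153): 86+87 > 153 → valid
(59,101,178): 59+101 ≤ 178 → not valid
(63,172,228): 63+172 > 228 → valid
4 of the 8 triples form a triangle.

4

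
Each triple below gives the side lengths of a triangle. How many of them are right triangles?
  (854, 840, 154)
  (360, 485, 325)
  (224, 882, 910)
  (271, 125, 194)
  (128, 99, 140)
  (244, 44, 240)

4

(854,840,154): 154²+840² = 729316 = 854² → right
(360,485,325): 325²+360² = 235225 = 485² → right
(224,882,910): 224²+882² = 828100 = 910² → right
(271,125,194): 125²+194² = 53261 < 73441 = 271² → obtuse
(128,99,140): 99²+128² = 26185 > 19600 = 140² → acute
(244,44,240): 44²+240² = 59536 = 244² → right
4 of the 6 are right.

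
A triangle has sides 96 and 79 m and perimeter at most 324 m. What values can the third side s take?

17 < s ≤ 149

Triangle inequality alone gives 17 < s < 175.
The perimeter condition gives s ≤ 324 − 96 − 79 = 149.
Intersecting the two: 17 < s ≤ 149.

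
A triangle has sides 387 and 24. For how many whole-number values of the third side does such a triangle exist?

47

The third side lies in the open interval (363, 411).
Integers from 364 to 410 inclusive: 410 − 364 + 1 = 47.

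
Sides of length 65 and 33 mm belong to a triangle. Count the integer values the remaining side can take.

65

The third side lies in the open interval (32, 98).
Integers from 33 to 97 inclusive: 97 − 33 + 1 = 65.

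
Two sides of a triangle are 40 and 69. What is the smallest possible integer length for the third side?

The third side must be strictly greater than |40 − 69| = 29.
The smallest integer above 29 is 30.

30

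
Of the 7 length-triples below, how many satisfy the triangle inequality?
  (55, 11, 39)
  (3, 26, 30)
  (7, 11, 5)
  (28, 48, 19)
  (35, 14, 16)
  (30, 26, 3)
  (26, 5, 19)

1

(11,39,55): 11+39 ≤ 55 → not valid
(3,26,30): 3+26 ≤ 30 → not valid
(5,7,11): 5+7 > 11 → valid
(19,28,48): 19+28 ≤ 48 → not valid
(14,16,35): 14+16 ≤ 35 → not valid
(3,26,30): 3+26 ≤ 30 → not valid
(5,19,26): 5+19 ≤ 26 → not valid
1 of the 7 triples forms a triangle.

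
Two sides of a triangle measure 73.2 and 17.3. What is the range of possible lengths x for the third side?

By the triangle inequality, x must be less than 73.2 + 17.3 = 90.5 and greater than |73.2 − 17.3| = 55.9.

55.9 < x < 90.5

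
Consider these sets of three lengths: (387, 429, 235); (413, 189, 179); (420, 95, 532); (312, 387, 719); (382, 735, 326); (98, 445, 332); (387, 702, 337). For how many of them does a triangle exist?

(235,387,429): 235+387 > 429 → valid
(179,189,413): 179+189 ≤ 413 → not valid
(95,420,532): 95+420 ≤ 532 → not valid
(312,387,719): 312+387 ≤ 719 → not valid
(326,382,735): 326+382 ≤ 735 → not valid
(98,332,445): 98+332 ≤ 445 → not valid
(337,387,702): 337+387 > 702 → valid
2 of the 7 triples form a triangle.

2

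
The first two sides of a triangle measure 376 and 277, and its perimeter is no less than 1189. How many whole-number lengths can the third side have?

Triangle inequality: 99 < x < 653. Perimeter ≥ 1189 gives x ≥ 1189 − 376 − 277 = 536.
So 536 ≤ x < 653; integers 536 through 652: 117 values.

117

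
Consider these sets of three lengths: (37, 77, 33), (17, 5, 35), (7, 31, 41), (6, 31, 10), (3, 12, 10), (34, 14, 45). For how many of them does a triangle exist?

2

(33,37,77): 33+37 ≤ 77 → not valid
(5,17,35): 5+17 ≤ 35 → not valid
(7,31,41): 7+31 ≤ 41 → not valid
(6,10,31): 6+10 ≤ 31 → not valid
(3,10,12): 3+10 > 12 → valid
(14,34,45): 14+34 > 45 → valid
2 of the 6 triples form a triangle.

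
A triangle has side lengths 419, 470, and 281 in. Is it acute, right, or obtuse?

acute

Compare the square of the longest side to the sum of squares of the other two: 281² + 419² = 254522 > 220900 = 470².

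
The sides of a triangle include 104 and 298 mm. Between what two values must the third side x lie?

194 < x < 402 (mm)

By the triangle inequality, x must be less than 104 + 298 = 402 and greater than |104 − 298| = 194.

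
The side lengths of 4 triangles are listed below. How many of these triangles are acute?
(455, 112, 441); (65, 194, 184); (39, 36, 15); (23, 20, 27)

2

(455,112,441): 112²+441² = 207025 = 455² → right
(65,194,184): 65²+184² = 38081 > 37636 = 194² → acute
(39,36,15): 15²+36² = 1521 = 39² → right
(23,20,27): 20²+23² = 929 > 729 = 27² → acute
2 of the 4 are acute.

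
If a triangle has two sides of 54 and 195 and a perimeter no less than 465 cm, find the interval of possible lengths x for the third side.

Triangle inequality alone gives 141 < x < 249.
The perimeter condition gives x ≥ 465 − 54 − 195 = 216.
Intersecting the two: 216 ≤ x < 249.

216 ≤ x < 249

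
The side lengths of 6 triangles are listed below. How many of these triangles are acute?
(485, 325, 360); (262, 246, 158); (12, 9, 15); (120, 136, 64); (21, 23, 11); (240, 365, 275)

2

(485,325,360): 325²+360² = 235225 = 485² → right
(262,246,158): 158²+246² = 85480 > 68644 = 262² → acute
(12,9,15): 9²+12² = 225 = 15² → right
(120,136,64): 64²+120² = 18496 = 136² → right
(21,23,11): 11²+21² = 562 > 529 = 23² → acute
(240,365,275): 240²+275² = 133225 = 365² → right
2 of the 6 are acute.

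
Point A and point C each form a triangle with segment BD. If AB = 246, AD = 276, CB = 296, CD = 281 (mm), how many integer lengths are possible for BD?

491

From triangle ABD: 30 < BD < 522.
From triangle CBD: 15 < BD < 577.
Intersection: 30 < BD < 522, so integers 31 through 521: 491 values.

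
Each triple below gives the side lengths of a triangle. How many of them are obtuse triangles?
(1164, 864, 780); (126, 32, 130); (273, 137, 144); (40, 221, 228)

2

(1164,864,780): 780²+864² = 1354896 = 1164² → right
(126,32,130): 32²+126² = 16900 = 130² → right
(273,137,144): 137²+144² = 39505 < 74529 = 273² → obtuse
(40,221,228): 40²+221² = 50441 < 51984 = 228² → obtuse
2 of the 4 are obtuse.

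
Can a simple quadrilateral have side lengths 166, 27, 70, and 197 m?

Yes

A quadrilateral exists iff every side is shorter than the sum of the others — equivalently, the longest side is less than the sum of the rest.
Longest side 197 < 263 (sum of the remaining 3), so yes.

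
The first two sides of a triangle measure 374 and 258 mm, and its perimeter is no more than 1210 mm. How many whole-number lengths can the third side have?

Triangle inequality: 116 < x < 632. Perimeter ≤ 1210 gives x ≤ 1210 − 374 − 258 = 578.
So 116 < x ≤ 578; integers 117 through 578: 462 values.

462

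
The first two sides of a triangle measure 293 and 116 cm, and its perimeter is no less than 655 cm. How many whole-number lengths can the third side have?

163

Triangle inequality: 177 < x < 409. Perimeter ≥ 655 gives x ≥ 655 − 293 − 116 = 246.
So 246 ≤ x < 409; integers 246 through 408: 163 values.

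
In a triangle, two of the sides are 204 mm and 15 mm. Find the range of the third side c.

189 < c < 219

By the triangle inequality, c must be less than 204 + 15 = 219 and greater than |204 − 15| = 189.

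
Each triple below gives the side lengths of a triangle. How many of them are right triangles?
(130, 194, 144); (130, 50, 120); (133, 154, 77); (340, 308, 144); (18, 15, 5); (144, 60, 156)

4

(130,194,144): 130²+144² = 37636 = 194² → right
(130,50,120): 50²+120² = 16900 = 130² → right
(133,154,77): 77²+133² = 23618 < 23716 = 154² → obtuse
(340,308,144): 144²+308² = 115600 = 340² → right
(18,15,5): 5²+15² = 250 < 324 = 18² → obtuse
(144,60,156): 60²+144² = 24336 = 156² → right
4 of the 6 are right.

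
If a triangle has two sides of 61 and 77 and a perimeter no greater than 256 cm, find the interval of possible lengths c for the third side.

16 < c ≤ 118 cm

Triangle inequality alone gives 16 < c < 138.
The perimeter condition gives c ≤ 256 − 61 − 77 = 118.
Intersecting the two: 16 < c ≤ 118.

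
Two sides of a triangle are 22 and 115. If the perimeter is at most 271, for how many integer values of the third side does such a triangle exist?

Triangle inequality: 93 < x < 137. Perimeter ≤ 271 gives x ≤ 271 − 22 − 115 = 134.
So 93 < x ≤ 134; integers 94 through 134: 41 values.

41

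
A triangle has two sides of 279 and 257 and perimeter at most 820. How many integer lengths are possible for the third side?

262

Triangle inequality: 22 < x < 536. Perimeter ≤ 820 gives x ≤ 820 − 279 − 257 = 284.
So 22 < x ≤ 284; integers 23 through 284: 262 values.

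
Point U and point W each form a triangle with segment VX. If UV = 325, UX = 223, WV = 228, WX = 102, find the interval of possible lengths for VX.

126 < VX < 330

From triangle UVX: |325 − 223| < VX < 325 + 223, i.e. 102 < VX < 548.
From triangle WVX: 126 < VX < 330.
Both must hold, so VX lies in the intersection.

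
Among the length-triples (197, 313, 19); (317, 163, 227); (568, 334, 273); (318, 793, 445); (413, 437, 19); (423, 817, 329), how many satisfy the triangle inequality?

2

(19,197,313): 19+197 ≤ 313 → not valid
(163,227,317): 163+227 > 317 → valid
(273,334,568): 273+334 > 568 → valid
(318,445,793): 318+445 ≤ 793 → not valid
(19,413,437): 19+413 ≤ 437 → not valid
(329,423,817): 329+423 ≤ 817 → not valid
2 of the 6 triples form a triangle.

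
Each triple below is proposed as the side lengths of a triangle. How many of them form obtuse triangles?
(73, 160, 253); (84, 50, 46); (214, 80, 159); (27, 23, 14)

(73,160,253): 73+160 ≤ 253, not a triangle
(84,50,46): 46²+50² = 4616 < 7056 = 84² → obtuse
(214,80,159): 80²+159² = 31681 < 45796 = 214² → obtuse
(27,23,14): 14²+23² = 725 < 729 = 27² → obtuse
3 of the 4 are obtuse.

3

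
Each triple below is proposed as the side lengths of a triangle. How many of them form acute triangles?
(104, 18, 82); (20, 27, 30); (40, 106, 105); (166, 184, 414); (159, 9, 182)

2

(104,18,82): 18+82 ≤ 104, not a triangle
(20,27,30): 20²+27² = 1129 > 900 = 30² → acute
(40,106,105): 40²+105² = 12625 > 11236 = 106² → acute
(166,184,414): 166+184 ≤ 414, not a triangle
(159,9,182): 9+159 ≤ 182, not a triangle
2 of the 5 are acute.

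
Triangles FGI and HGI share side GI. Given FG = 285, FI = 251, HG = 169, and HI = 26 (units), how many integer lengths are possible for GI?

51

From triangle FGI: 34 < GI < 536.
From triangle HGI: 143 < GI < 195.
Intersection: 143 < GI < 195, so integers 144 through 194: 51 values.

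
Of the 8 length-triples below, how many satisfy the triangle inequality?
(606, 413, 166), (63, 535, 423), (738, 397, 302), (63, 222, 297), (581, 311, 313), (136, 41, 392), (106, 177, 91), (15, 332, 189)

(166,413,606): 166+413 ≤ 606 → not valid
(63,423,535): 63+423 ≤ 535 → not valid
(302,397,738): 302+397 ≤ 738 → not valid
(63,222,297): 63+222 ≤ 297 → not valid
(311,313,581): 311+313 > 581 → valid
(41,136,392): 41+136 ≤ 392 → not valid
(91,106,177): 91+106 > 177 → valid
(15,189,332): 15+189 ≤ 332 → not valid
2 of the 8 triples form a triangle.

2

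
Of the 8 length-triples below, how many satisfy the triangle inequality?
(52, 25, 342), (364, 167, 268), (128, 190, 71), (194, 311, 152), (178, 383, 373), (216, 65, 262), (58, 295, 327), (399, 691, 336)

7

(25,52,342): 25+52 ≤ 342 → not valid
(167,268,364): 167+268 > 364 → valid
(71,128,190): 71+128 > 190 → valid
(152,194,311): 152+194 > 311 → valid
(178,373,383): 178+373 > 383 → valid
(65,216,262): 65+216 > 262 → valid
(58,295,327): 58+295 > 327 → valid
(336,399,691): 336+399 > 691 → valid
7 of the 8 triples form a triangle.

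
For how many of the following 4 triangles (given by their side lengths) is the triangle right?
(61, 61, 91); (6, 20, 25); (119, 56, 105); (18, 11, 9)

(61,61,91): 61²+61² = 7442 < 8281 = 91² → obtuse
(6,20,25): 6²+20² = 436 < 625 = 25² → obtuse
(119,56,105): 56²+105² = 14161 = 119² → right
(18,11,9): 9²+11² = 202 < 324 = 18² → obtuse
1 of the 4 is right.

1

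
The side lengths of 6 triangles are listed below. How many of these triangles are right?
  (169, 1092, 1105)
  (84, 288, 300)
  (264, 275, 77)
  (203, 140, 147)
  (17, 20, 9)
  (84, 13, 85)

(169,1092,1105): 169²+1092² = 1221025 = 1105² → right
(84,288,300): 84²+288² = 90000 = 300² → right
(264,275,77): 77²+264² = 75625 = 275² → right
(203,140,147): 140²+147² = 41209 = 203² → right
(17,20,9): 9²+17² = 370 < 400 = 20² → obtuse
(84,13,85): 13²+84² = 7225 = 85² → right
5 of the 6 are right.

5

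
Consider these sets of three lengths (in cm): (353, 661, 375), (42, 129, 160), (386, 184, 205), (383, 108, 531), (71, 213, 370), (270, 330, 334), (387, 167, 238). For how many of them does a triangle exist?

5

(353,375,661): 353+375 > 661 → valid
(42,129,160): 42+129 > 160 → valid
(184,205,386): 184+205 > 386 → valid
(108,383,531): 108+383 ≤ 531 → not valid
(71,213,370): 71+213 ≤ 370 → not valid
(270,330,334): 270+330 > 334 → valid
(167,238,387): 167+238 > 387 → valid
5 of the 7 triples form a triangle.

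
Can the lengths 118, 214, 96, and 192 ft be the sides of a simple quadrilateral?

Yes

A quadrilateral exists iff every side is shorter than the sum of the others — equivalently, the longest side is less than the sum of the rest.
Longest side 214 < 406 (sum of the remaining 3), so yes.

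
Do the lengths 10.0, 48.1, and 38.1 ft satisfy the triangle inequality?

The two shorter sides sum to 48.1, exactly equal to the longest side 48.1.
That gives only a degenerate (flat) triangle — the inequality must be strict.

No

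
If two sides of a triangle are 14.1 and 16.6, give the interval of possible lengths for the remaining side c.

By the triangle inequality, c must be less than 14.1 + 16.6 = 30.7 and greater than |14.1 − 16.6| = 2.5.

2.5 < c < 30.7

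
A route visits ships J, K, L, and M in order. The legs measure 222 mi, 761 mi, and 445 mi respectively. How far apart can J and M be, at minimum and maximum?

The maximum is all hops collinear in one direction: 222 + 761 + 445 = 1428.
The longest hop is 761; the others sum to 667. Folding the others back against it leaves at least 761 − 667 = 94.

94 ≤ JM ≤ 1428 mi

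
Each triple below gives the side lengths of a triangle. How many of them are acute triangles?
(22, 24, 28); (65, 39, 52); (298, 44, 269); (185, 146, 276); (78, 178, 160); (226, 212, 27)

1

(22,24,28): 22²+24² = 1060 > 784 = 28² → acute
(65,39,52): 39²+52² = 4225 = 65² → right
(298,44,269): 44²+269² = 74297 < 88804 = 298² → obtuse
(185,146,276): 146²+185² = 55541 < 76176 = 276² → obtuse
(78,178,160): 78²+160² = 31684 = 178² → right
(226,212,27): 27²+212² = 45673 < 51076 = 226² → obtuse
1 of the 6 is acute.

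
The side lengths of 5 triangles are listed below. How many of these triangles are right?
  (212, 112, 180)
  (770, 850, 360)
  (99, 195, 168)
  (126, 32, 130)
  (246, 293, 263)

4

(212,112,180): 112²+180² = 44944 = 212² → right
(770,850,360): 360²+770² = 722500 = 850² → right
(99,195,168): 99²+168² = 38025 = 195² → right
(126,32,130): 32²+126² = 16900 = 130² → right
(246,293,263): 246²+263² = 129685 > 85849 = 293² → acute
4 of the 5 are right.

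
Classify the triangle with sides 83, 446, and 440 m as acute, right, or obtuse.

Compare the square of the longest side to the sum of squares of the other two: 83² + 440² = 200489 > 198916 = 446².

acute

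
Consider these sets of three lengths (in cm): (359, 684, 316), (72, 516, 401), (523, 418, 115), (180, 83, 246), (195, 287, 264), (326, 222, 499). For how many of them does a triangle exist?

(316,359,684): 316+359 ≤ 684 → not valid
(72,401,516): 72+401 ≤ 516 → not valid
(115,418,523): 115+418 > 523 → valid
(83,180,246): 83+180 > 246 → valid
(195,264,287): 195+264 > 287 → valid
(222,326,499): 222+326 > 499 → valid
4 of the 6 triples form a triangle.

4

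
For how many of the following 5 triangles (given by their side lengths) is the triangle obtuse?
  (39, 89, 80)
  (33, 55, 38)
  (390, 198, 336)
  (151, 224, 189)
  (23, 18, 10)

2

(39,89,80): 39²+80² = 7921 = 89² → right
(33,55,38): 33²+38² = 2533 < 3025 = 55² → obtuse
(390,198,336): 198²+336² = 152100 = 390² → right
(151,224,189): 151²+189² = 58522 > 50176 = 224² → acute
(23,18,10): 10²+18² = 424 < 529 = 23² → obtuse
2 of the 5 are obtuse.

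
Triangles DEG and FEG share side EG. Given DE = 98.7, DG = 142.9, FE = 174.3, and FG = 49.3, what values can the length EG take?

From triangle DEG: |98.7 − 142.9| < EG < 98.7 + 142.9, i.e. 44.2 < EG < 241.6.
From triangle FEG: 125.0 < EG < 223.6.
Both must hold, so EG lies in the intersection.

125.0 < EG < 223.6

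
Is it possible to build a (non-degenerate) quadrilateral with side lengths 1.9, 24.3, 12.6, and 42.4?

For a quadrilateral, each side must be shorter than the sum of the others.
Here the longest side is 42.4, but the remaining 3 sides sum to only 38.8.

No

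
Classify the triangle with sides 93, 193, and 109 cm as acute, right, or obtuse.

obtuse

Compare the square of the longest side to the sum of squares of the other two: 93² + 109² = 20530 < 37249 = 193².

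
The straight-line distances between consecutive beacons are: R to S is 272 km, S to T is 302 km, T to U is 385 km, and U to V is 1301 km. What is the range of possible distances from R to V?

342 ≤ RV ≤ 2260 km

The maximum is all hops collinear in one direction: 272 + 302 + 385 + 1301 = 2260.
The longest hop is 1301; the others sum to 959. Folding the others back against it leaves at least 1301 − 959 = 342.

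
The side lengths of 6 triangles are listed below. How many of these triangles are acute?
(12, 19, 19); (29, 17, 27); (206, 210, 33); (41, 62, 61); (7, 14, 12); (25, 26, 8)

(12,19,19): 12²+19² = 505 > 361 = 19² → acute
(29,17,27): 17²+27² = 1018 > 841 = 29² → acute
(206,210,33): 33²+206² = 43525 < 44100 = 210² → obtuse
(41,62,61): 41²+61² = 5402 > 3844 = 62² → acute
(7,14,12): 7²+12² = 193 < 196 = 14² → obtuse
(25,26,8): 8²+25² = 689 > 676 = 26² → acute
4 of the 6 are acute.

4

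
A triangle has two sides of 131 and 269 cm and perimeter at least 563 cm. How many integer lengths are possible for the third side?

Triangle inequality: 138 < x < 400. Perimeter ≥ 563 gives x ≥ 563 − 131 − 269 = 163.
So 163 ≤ x < 400; integers 163 through 399: 237 values.

237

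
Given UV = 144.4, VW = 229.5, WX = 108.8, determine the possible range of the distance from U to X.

The maximum is all hops collinear in one direction: 144.4 + 229.5 + 108.8 = 482.7.
The longest hop is 229.5; the others sum to 253.2. Since 229.5 ≤ 253.2, the path can fold back on itself completely, so the minimum distance is 0.

0 ≤ UX ≤ 482.7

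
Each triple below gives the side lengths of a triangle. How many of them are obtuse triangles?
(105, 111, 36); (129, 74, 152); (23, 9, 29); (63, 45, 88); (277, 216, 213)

3

(105,111,36): 36²+105² = 12321 = 111² → right
(129,74,152): 74²+129² = 22117 < 23104 = 152² → obtuse
(23,9,29): 9²+23² = 610 < 841 = 29² → obtuse
(63,45,88): 45²+63² = 5994 < 7744 = 88² → obtuse
(277,216,213): 213²+216² = 92025 > 76729 = 277² → acute
3 of the 5 are obtuse.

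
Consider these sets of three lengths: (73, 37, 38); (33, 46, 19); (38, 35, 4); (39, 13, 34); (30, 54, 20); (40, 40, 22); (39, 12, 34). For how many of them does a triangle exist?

(37,38,73): 37+38 > 73 → valid
(19,33,46): 19+33 > 46 → valid
(4,35,38): 4+35 > 38 → valid
(13,34,39): 13+34 > 39 → valid
(20,30,54): 20+30 ≤ 54 → not valid
(22,40,40): 22+40 > 40 → valid
(12,34,39): 12+34 > 39 → valid
6 of the 7 triples form a triangle.

6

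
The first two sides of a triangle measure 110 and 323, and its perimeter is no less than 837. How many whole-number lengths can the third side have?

29

Triangle inequality: 213 < x < 433. Perimeter ≥ 837 gives x ≥ 837 − 110 − 323 = 404.
So 404 ≤ x < 433; integers 404 through 432: 29 values.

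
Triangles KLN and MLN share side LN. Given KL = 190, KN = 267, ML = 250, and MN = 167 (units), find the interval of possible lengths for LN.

83 < LN < 417

From triangle KLN: |190 − 267| < LN < 190 + 267, i.e. 77 < LN < 457.
From triangle MLN: 83 < LN < 417.
Both must hold, so LN lies in the intersection.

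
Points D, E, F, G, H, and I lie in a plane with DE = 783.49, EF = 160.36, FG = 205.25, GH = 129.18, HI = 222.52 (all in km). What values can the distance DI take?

The maximum is all hops collinear in one direction: 783.49 + 160.36 + 205.25 + 129.18 + 222.52 = 1500.80.
The longest hop is 783.49; the others sum to 717.31. Folding the others back against it leaves at least 783.49 − 717.31 = 66.18.

66.18 ≤ DI ≤ 1500.80 km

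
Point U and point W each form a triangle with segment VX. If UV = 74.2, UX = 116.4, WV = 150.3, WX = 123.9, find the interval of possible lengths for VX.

From triangle UVX: |74.2 − 116.4| < VX < 74.2 + 116.4, i.e. 42.2 < VX < 190.6.
From triangle WVX: 26.4 < VX < 274.2.
Both must hold, so VX lies in the intersection.

42.2 < VX < 190.6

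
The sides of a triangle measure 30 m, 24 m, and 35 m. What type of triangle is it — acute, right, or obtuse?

acute

Compare the square of the longest side to the sum of squares of the other two: 24² + 30² = 1476 > 1225 = 35².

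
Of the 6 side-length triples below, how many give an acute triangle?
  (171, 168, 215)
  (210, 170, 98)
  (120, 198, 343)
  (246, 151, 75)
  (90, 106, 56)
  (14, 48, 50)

1

(171,168,215): 168²+171² = 57465 > 46225 = 215² → acute
(210,170,98): 98²+170² = 38504 < 44100 = 210² → obtuse
(120,198,343): 120+198 ≤ 343, not a triangle
(246,151,75): 75+151 ≤ 246, not a triangle
(90,106,56): 56²+90² = 11236 = 106² → right
(14,48,50): 14²+48² = 2500 = 50² → right
1 of the 6 is acute.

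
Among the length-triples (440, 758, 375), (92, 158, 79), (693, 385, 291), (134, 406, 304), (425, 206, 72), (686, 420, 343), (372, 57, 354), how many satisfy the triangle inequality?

(375,440,758): 375+440 > 758 → valid
(79,92,158): 79+92 > 158 → valid
(291,385,693): 291+385 ≤ 693 → not valid
(134,304,406): 134+304 > 406 → valid
(72,206,425): 72+206 ≤ 425 → not valid
(343,420,686): 343+420 > 686 → valid
(57,354,372): 57+354 > 372 → valid
5 of the 7 triples form a triangle.

5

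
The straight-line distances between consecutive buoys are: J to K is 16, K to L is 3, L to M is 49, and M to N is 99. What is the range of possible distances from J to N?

The maximum is all hops collinear in one direction: 16 + 3 + 49 + 99 = 167.
The longest hop is 99; the others sum to 68. Folding the others back against it leaves at least 99 − 68 = 31.

31 ≤ JN ≤ 167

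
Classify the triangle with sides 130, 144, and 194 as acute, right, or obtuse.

right

Compare the square of the longest side to the sum of squares of the other two: 130² + 144² = 37636 = 194².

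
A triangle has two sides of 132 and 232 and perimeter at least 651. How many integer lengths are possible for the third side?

77

Triangle inequality: 100 < x < 364. Perimeter ≥ 651 gives x ≥ 651 − 132 − 232 = 287.
So 287 ≤ x < 364; integers 287 through 363: 77 values.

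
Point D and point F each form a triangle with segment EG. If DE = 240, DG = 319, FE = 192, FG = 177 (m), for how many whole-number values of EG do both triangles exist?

289

From triangle DEG: 79 < EG < 559.
From triangle FEG: 15 < EG < 369.
Intersection: 79 < EG < 369, so integers 80 through 368: 289 values.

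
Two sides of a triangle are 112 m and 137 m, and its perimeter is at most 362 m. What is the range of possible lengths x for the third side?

Triangle inequality alone gives 25 < x < 249.
The perimeter condition gives x ≤ 362 − 112 − 137 = 113.
Intersecting the two: 25 < x ≤ 113.

25 < x ≤ 113 m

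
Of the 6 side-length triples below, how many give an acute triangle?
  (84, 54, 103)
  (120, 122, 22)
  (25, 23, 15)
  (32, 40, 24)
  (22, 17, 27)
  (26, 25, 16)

(84,54,103): 54²+84² = 9972 < 10609 = 103² → obtuse
(120,122,22): 22²+120² = 14884 = 122² → right
(25,23,15): 15²+23² = 754 > 625 = 25² → acute
(32,40,24): 24²+32² = 1600 = 40² → right
(22,17,27): 17²+22² = 773 > 729 = 27² → acute
(26,25,16): 16²+25² = 881 > 676 = 26² → acute
3 of the 6 are acute.

3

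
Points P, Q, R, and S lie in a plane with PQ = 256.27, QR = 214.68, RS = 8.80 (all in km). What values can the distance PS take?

The maximum is all hops collinear in one direction: 256.27 + 214.68 + 8.80 = 479.75.
The longest hop is 256.27; the others sum to 223.48. Folding the others back against it leaves at least 256.27 − 223.48 = 32.79.

32.79 ≤ PS ≤ 479.75 km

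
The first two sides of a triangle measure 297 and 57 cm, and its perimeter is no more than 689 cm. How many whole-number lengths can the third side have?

95

Triangle inequality: 240 < x < 354. Perimeter ≤ 689 gives x ≤ 689 − 297 − 57 = 335.
So 240 < x ≤ 335; integers 241 through 335: 95 values.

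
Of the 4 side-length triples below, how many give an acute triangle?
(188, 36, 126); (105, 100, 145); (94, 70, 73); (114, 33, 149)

(188,36,126): 36+126 ≤ 188, not a triangle
(105,100,145): 100²+105² = 21025 = 145² → right
(94,70,73): 70²+73² = 10229 > 8836 = 94² → acute
(114,33,149): 33+114 ≤ 149, not a triangle
1 of the 4 is acute.

1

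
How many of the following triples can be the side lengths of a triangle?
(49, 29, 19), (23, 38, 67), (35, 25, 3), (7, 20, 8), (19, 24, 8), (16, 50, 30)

1

(19,29,49): 19+29 ≤ 49 → not valid
(23,38,67): 23+38 ≤ 67 → not valid
(3,25,35): 3+25 ≤ 35 → not valid
(7,8,20): 7+8 ≤ 20 → not valid
(8,19,24): 8+19 > 24 → valid
(16,30,50): 16+30 ≤ 50 → not valid
1 of the 6 triples forms a triangle.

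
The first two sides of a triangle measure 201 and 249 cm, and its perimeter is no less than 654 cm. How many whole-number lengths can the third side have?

Triangle inequality: 48 < x < 450. Perimeter ≥ 654 gives x ≥ 654 − 201 − 249 = 204.
So 204 ≤ x < 450; integers 204 through 449: 246 values.

246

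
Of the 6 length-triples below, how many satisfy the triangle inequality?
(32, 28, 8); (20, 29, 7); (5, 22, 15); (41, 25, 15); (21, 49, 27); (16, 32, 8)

1

(8,28,32): 8+28 > 32 → valid
(7,20,29): 7+20 ≤ 29 → not valid
(5,15,22): 5+15 ≤ 22 → not valid
(15,25,41): 15+25 ≤ 41 → not valid
(21,27,49): 21+27 ≤ 49 → not valid
(8,16,32): 8+16 ≤ 32 → not valid
1 of the 6 triples forms a triangle.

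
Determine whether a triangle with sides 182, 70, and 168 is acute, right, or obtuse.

right

Compare the square of the longest side to the sum of squares of the other two: 70² + 168² = 33124 = 182².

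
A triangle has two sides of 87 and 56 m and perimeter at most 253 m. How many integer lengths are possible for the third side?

79

Triangle inequality: 31 < x < 143. Perimeter ≤ 253 gives x ≤ 253 − 87 − 56 = 110.
So 31 < x ≤ 110; integers 32 through 110: 79 values.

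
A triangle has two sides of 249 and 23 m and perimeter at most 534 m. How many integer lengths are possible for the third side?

Triangle inequality: 226 < x < 272. Perimeter ≤ 534 gives x ≤ 534 − 249 − 23 = 262.
So 226 < x ≤ 262; integers 227 through 262: 36 values.

36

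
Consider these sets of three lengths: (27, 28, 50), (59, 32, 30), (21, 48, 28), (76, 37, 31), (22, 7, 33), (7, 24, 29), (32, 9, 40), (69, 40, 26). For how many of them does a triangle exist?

5

(27,28,50): 27+28 > 50 → valid
(30,32,59): 30+32 > 59 → valid
(21,28,48): 21+28 > 48 → valid
(31,37,76): 31+37 ≤ 76 → not valid
(7,22,33): 7+22 ≤ 33 → not valid
(7,24,29): 7+24 > 29 → valid
(9,32,40): 9+32 > 40 → valid
(26,40,69): 26+40 ≤ 69 → not valid
5 of the 8 triples form a triangle.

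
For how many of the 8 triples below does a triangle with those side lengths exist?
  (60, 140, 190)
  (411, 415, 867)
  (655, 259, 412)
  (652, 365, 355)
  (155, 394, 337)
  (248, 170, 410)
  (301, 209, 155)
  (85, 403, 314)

(60,140,190): 60+140 > 190 → valid
(411,415,867): 411+415 ≤ 867 → not valid
(259,412,655): 259+412 > 655 → valid
(355,365,652): 355+365 > 652 → valid
(155,337,394): 155+337 > 394 → valid
(170,248,410): 170+248 > 410 → valid
(155,209,301): 155+209 > 301 → valid
(85,314,403): 85+314 ≤ 403 → not valid
6 of the 8 triples form a triangle.

6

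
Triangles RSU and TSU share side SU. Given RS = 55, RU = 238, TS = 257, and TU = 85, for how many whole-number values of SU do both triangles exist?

From triangle RSU: 183 < SU < 293.
From triangle TSU: 172 < SU < 342.
Intersection: 183 < SU < 293, so integers 184 through 292: 109 values.

109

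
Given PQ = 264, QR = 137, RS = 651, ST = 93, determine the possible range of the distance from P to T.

157 ≤ PT ≤ 1145

The maximum is all hops collinear in one direction: 264 + 137 + 651 + 93 = 1145.
The longest hop is 651; the others sum to 494. Folding the others back against it leaves at least 651 − 494 = 157.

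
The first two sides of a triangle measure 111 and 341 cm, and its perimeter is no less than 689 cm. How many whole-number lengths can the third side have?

215

Triangle inequality: 230 < x < 452. Perimeter ≥ 689 gives x ≥ 689 − 111 − 341 = 237.
So 237 ≤ x < 452; integers 237 through 451: 215 values.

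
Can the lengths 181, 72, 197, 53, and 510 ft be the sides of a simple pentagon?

No

For a pentagon, each side must be shorter than the sum of the others.
Here the longest side is 510, but the remaining 4 sides sum to only 503.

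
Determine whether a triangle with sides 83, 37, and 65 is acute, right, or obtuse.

Compare the square of the longest side to the sum of squares of the other two: 37² + 65² = 5594 < 6889 = 83².

obtuse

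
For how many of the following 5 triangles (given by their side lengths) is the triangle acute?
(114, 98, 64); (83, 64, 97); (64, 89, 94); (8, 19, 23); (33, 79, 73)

4

(114,98,64): 64²+98² = 13700 > 12996 = 114² → acute
(83,64,97): 64²+83² = 10985 > 9409 = 97² → acute
(64,89,94): 64²+89² = 12017 > 8836 = 94² → acute
(8,19,23): 8²+19² = 425 < 529 = 23² → obtuse
(33,79,73): 33²+73² = 6418 > 6241 = 79² → acute
4 of the 5 are acute.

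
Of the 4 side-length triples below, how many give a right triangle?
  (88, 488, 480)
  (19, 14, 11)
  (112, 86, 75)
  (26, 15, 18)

1

(88,488,480): 88²+480² = 238144 = 488² → right
(19,14,11): 11²+14² = 317 < 361 = 19² → obtuse
(112,86,75): 75²+86² = 13021 > 12544 = 112² → acute
(26,15,18): 15²+18² = 549 < 676 = 26² → obtuse
1 of the 4 is right.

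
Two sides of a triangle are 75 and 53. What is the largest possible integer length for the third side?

The third side must be strictly less than 75 + 53 = 128.
The largest integer below 128 is 127.

127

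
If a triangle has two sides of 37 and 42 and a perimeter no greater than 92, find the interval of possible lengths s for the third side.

Triangle inequality alone gives 5 < s < 79.
The perimeter condition gives s ≤ 92 − 37 − 42 = 13.
Intersecting the two: 5 < s ≤ 13.

5 < s ≤ 13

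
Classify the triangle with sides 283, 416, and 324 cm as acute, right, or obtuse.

acute

Compare the square of the longest side to the sum of squares of the other two: 283² + 324² = 185065 > 173056 = 416².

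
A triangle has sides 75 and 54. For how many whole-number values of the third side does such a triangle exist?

107

The third side lies in the open interval (21, 129).
Integers from 22 to 128 inclusive: 128 − 22 + 1 = 107.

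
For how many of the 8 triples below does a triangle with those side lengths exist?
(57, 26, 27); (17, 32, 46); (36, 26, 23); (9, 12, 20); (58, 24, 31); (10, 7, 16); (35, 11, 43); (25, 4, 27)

(26,27,57): 26+27 ≤ 57 → not valid
(17,32,46): 17+32 > 46 → valid
(23,26,36): 23+26 > 36 → valid
(9,12,20): 9+12 > 20 → valid
(24,31,58): 24+31 ≤ 58 → not valid
(7,10,16): 7+10 > 16 → valid
(11,35,43): 11+35 > 43 → valid
(4,25,27): 4+25 > 27 → valid
6 of the 8 triples form a triangle.

6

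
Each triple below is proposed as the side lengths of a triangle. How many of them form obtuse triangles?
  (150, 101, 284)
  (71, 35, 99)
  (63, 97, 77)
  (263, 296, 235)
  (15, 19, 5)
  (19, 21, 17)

(150,101,284): 101+150 ≤ 284, not a triangle
(71,35,99): 35²+71² = 6266 < 9801 = 99² → obtuse
(63,97,77): 63²+77² = 9898 > 9409 = 97² → acute
(263,296,235): 235²+263² = 124394 > 87616 = 296² → acute
(15,19,5): 5²+15² = 250 < 361 = 19² → obtuse
(19,21,17): 17²+19² = 650 > 441 = 21² → acute
2 of the 6 are obtuse.

2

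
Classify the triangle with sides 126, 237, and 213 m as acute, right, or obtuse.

acute

Compare the square of the longest side to the sum of squares of the other two: 126² + 213² = 61245 > 56169 = 237².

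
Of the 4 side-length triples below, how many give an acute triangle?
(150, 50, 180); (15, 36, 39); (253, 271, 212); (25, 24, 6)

(150,50,180): 50²+150² = 25000 < 32400 = 180² → obtuse
(15,36,39): 15²+36² = 1521 = 39² → right
(253,271,212): 212²+253² = 108953 > 73441 = 271² → acute
(25,24,6): 6²+24² = 612 < 625 = 25² → obtuse
1 of the 4 is acute.

1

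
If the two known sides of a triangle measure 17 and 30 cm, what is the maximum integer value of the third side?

46

The third side must be strictly less than 17 + 30 = 47.
The largest integer below 47 is 46.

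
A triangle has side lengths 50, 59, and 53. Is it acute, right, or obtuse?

Compare the square of the longest side to the sum of squares of the other two: 50² + 53² = 5309 > 3481 = 59².

acute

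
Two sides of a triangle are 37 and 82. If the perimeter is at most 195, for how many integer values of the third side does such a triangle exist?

Triangle inequality: 45 < x < 119. Perimeter ≤ 195 gives x ≤ 195 − 37 − 82 = 76.
So 45 < x ≤ 76; integers 46 through 76: 31 values.

31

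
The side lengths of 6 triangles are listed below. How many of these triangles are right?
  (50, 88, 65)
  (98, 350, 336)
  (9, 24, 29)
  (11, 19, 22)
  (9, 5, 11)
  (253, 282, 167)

1

(50,88,65): 50²+65² = 6725 < 7744 = 88² → obtuse
(98,350,336): 98²+336² = 122500 = 350² → right
(9,24,29): 9²+24² = 657 < 841 = 29² → obtuse
(11,19,22): 11²+19² = 482 < 484 = 22² → obtuse
(9,5,11): 5²+9² = 106 < 121 = 11² → obtuse
(253,282,167): 167²+253² = 91898 > 79524 = 282² → acute
1 of the 6 is right.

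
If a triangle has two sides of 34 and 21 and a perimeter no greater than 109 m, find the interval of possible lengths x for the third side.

Triangle inequality alone gives 13 < x < 55.
The perimeter condition gives x ≤ 109 − 34 − 21 = 54.
Intersecting the two: 13 < x ≤ 54.

13 < x ≤ 54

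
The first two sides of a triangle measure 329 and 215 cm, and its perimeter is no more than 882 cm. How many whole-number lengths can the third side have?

224

Triangle inequality: 114 < x < 544. Perimeter ≤ 882 gives x ≤ 882 − 329 − 215 = 338.
So 114 < x ≤ 338; integers 115 through 338: 224 values.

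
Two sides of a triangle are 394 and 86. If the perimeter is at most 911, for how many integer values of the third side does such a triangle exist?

Triangle inequality: 308 < x < 480. Perimeter ≤ 911 gives x ≤ 911 − 394 − 86 = 431.
So 308 < x ≤ 431; integers 309 through 431: 123 values.

123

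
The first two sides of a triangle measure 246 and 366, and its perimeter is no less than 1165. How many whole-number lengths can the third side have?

59

Triangle inequality: 120 < x < 612. Perimeter ≥ 1165 gives x ≥ 1165 − 246 − 366 = 553.
So 553 ≤ x < 612; integers 553 through 611: 59 values.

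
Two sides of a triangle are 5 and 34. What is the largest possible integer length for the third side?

The third side must be strictly less than 5 + 34 = 39.
The largest integer below 39 is 38.

38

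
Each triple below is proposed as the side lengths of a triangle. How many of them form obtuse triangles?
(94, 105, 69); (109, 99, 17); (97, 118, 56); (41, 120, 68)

(94,105,69): 69²+94² = 13597 > 11025 = 105² → acute
(109,99,17): 17²+99² = 10090 < 11881 = 109² → obtuse
(97,118,56): 56²+97² = 12545 < 13924 = 118² → obtuse
(41,120,68): 41+68 ≤ 120, not a triangle
2 of the 4 are obtuse.

2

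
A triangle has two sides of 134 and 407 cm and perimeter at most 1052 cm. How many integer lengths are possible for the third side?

238

Triangle inequality: 273 < x < 541. Perimeter ≤ 1052 gives x ≤ 1052 − 134 − 407 = 511.
So 273 < x ≤ 511; integers 274 through 511: 238 values.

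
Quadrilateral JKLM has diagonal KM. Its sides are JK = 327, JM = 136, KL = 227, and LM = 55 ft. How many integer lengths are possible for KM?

90

From triangle JKM: 191 < KM < 463.
From triangle LKM: 172 < KM < 282.
Intersection: 191 < KM < 282, so integers 192 through 281: 90 values.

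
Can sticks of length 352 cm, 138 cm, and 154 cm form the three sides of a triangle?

The longest side is 352, but the other two sum to only 292.
292 < 352, so the triangle inequality fails.

No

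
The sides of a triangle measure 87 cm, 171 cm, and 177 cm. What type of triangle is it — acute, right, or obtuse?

acute

Compare the square of the longest side to the sum of squares of the other two: 87² + 171² = 36810 > 31329 = 177².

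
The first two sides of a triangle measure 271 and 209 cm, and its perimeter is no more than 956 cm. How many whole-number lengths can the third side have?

414

Triangle inequality: 62 < x < 480. Perimeter ≤ 956 gives x ≤ 956 − 271 − 209 = 476.
So 62 < x ≤ 476; integers 63 through 476: 414 values.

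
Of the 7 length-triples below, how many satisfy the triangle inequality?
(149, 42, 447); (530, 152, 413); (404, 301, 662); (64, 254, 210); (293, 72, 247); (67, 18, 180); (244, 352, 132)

5

(42,149,447): 42+149 ≤ 447 → not valid
(152,413,530): 152+413 > 530 → valid
(301,404,662): 301+404 > 662 → valid
(64,210,254): 64+210 > 254 → valid
(72,247,293): 72+247 > 293 → valid
(18,67,180): 18+67 ≤ 180 → not valid
(132,244,352): 132+244 > 352 → valid
5 of the 7 triples form a triangle.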